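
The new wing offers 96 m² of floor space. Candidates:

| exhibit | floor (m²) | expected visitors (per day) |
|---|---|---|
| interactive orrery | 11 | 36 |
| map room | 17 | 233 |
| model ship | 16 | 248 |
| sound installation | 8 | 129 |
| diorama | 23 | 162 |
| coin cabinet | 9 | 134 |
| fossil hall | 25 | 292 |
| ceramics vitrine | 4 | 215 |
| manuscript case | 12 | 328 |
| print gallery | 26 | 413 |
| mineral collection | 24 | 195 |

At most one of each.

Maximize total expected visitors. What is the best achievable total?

1700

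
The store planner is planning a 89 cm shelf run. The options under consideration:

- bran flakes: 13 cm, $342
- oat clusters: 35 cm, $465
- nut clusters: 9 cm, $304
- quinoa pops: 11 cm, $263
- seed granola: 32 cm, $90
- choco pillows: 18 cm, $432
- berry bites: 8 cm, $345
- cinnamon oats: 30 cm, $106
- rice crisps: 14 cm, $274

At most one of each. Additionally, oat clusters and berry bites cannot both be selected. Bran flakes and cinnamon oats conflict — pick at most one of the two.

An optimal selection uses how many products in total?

6

The maximum weekly sales within 89 cm is 1960.
bran flakes + nut clusters + quinoa pops + choco pillows + berry bites + rice crisps hits 1960 at 73 cm.
All optima have 6 products.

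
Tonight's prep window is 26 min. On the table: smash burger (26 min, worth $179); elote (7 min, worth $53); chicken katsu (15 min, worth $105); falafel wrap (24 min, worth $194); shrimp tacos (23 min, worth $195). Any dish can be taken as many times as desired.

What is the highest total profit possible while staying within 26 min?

195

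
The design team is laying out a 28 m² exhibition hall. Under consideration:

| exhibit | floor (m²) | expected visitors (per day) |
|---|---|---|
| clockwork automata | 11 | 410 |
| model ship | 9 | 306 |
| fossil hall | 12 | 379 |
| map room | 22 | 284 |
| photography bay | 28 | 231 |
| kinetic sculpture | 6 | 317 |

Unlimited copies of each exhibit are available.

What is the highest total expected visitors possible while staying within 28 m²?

1268

4×kinetic sculpture uses 24 of the 28 m² and totals 1268.
No other feasible combination exceeds 1268.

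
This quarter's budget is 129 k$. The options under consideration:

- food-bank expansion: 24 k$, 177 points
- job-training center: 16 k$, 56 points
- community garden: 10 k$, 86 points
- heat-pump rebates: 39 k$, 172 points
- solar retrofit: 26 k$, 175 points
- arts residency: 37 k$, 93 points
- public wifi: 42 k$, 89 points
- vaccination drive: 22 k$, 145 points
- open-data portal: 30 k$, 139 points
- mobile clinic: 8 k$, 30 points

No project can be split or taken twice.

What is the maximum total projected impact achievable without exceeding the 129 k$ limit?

785

Taking the top-ratio projects first gives food-bank expansion + community garden + solar retrofit + vaccination drive + open-data portal + mobile clinic for 752 (120 k$).
Dropping open-data portal frees 30 k$; slotting in heat-pump rebates (39 k$) lifts the total to 785 at 129 k$.
No other feasible combination exceeds 785.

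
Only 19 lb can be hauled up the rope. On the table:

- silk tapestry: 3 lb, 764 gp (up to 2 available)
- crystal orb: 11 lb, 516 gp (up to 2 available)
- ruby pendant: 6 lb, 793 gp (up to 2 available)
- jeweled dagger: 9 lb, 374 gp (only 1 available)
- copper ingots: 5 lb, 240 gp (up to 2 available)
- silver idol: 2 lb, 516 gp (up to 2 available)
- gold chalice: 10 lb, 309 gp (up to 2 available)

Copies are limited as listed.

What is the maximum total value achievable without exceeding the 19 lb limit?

Ranking by ratio (value/lb): silver idol 258.00, silk tapestry 254.67, ruby pendant 132.17.
The ratio heuristic lands on 2×silk tapestry + ruby pendant + 2×silver idol (3353) but leaves 3 lb idle.
The 3 lb tied up in silk tapestry is better spent on ruby pendant — total rises to 3382 (19 lb).

3382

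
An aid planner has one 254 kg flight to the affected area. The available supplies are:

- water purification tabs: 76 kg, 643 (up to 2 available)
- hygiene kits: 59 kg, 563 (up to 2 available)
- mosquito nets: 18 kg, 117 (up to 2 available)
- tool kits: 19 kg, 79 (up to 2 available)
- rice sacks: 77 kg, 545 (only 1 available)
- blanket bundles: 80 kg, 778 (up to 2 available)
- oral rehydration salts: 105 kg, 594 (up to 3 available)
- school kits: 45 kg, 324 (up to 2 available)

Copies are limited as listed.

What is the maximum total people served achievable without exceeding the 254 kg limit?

By people served per kg: blanket bundles 9.72, hygiene kits 9.54, water purification tabs 8.46, school kits 7.20 lead.
Filling by ratio: hygiene kits + mosquito nets + 2×blanket bundles for 2236, with 17 kg left unused.
Dropping hygiene kits frees 59 kg; slotting in water purification tabs (76 kg) lifts the total to 2316 at 254 kg.
Every other selection either busts 254 kg or exceeds an availability limit or fails to beat 2316.

2316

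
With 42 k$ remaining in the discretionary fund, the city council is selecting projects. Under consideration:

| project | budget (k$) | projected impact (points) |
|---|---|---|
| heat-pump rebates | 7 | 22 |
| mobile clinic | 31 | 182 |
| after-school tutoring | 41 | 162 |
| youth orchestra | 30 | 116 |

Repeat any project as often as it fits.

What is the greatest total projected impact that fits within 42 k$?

Heat-pump rebates + mobile clinic uses 38 of the 42 k$ and totals 204.

204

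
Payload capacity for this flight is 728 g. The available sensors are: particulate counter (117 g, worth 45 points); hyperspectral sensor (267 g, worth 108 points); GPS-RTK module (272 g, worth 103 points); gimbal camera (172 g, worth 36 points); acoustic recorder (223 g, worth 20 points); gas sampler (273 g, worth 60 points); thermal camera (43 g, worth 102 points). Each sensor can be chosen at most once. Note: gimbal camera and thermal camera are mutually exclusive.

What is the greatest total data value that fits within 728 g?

358

Best packing: particulate counter + hyperspectral sensor + GPS-RTK module + thermal camera — 699 g, 358 total.
The spare 29 g is too small for any remaining sensor, and no feasible exchange beats 358.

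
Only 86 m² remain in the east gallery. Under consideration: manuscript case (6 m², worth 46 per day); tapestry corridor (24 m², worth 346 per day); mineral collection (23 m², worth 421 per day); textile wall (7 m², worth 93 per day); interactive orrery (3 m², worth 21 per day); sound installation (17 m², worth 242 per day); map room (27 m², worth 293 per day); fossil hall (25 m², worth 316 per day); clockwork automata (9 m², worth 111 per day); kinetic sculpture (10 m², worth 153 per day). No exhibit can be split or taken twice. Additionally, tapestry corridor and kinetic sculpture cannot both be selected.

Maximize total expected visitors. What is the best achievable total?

1259

Density check — mineral collection 18.30, kinetic sculpture 15.30, tapestry corridor 14.42 are the best per m².
Taking manuscript case + tapestry corridor + mineral collection + textile wall + sound installation + clockwork automata: 86 m² used, 1259 in expected visitors.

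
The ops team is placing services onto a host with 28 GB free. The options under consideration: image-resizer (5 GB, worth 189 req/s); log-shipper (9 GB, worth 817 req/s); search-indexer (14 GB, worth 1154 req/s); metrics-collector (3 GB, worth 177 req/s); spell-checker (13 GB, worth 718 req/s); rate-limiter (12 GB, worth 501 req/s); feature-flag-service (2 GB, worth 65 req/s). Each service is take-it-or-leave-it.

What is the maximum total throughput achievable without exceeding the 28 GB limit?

2213

Density check — log-shipper 90.78, search-indexer 82.43, metrics-collector 59.00, spell-checker 55.23 are the best per GB.
The ratio ordering already packs tightly: log-shipper + search-indexer + metrics-collector + feature-flag-service, 28 GB, 2213.
That's the maximum — no swap from here does better than 2213.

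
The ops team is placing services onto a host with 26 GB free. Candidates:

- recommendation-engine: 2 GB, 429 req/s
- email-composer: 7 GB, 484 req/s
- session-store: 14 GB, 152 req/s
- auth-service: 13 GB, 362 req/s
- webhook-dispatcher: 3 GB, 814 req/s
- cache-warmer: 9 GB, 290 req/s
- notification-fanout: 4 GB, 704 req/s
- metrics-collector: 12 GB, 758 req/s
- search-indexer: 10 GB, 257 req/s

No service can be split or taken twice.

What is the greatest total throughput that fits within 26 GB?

2760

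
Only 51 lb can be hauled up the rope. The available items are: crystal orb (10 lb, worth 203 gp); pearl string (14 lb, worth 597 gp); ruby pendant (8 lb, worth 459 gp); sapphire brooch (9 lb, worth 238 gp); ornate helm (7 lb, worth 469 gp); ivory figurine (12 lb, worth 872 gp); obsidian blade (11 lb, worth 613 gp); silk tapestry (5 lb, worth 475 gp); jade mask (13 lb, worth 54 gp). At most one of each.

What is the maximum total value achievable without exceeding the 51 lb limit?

Density check — silk tapestry 95.00, ivory figurine 72.67, ornate helm 67.00, ruby pendant 57.38 are the best per lb.
The ratio heuristic lands on ruby pendant + ornate helm + ivory figurine + obsidian blade + silk tapestry (2888) but leaves 8 lb idle.
The 8 lb tied up in ruby pendant is better spent on pearl string — total rises to 3026 (49 lb).

3026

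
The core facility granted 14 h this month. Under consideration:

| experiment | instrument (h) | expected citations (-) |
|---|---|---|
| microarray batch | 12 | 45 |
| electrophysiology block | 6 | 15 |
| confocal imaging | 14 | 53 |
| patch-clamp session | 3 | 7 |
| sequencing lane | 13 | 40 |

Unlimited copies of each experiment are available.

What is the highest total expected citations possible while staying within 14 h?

53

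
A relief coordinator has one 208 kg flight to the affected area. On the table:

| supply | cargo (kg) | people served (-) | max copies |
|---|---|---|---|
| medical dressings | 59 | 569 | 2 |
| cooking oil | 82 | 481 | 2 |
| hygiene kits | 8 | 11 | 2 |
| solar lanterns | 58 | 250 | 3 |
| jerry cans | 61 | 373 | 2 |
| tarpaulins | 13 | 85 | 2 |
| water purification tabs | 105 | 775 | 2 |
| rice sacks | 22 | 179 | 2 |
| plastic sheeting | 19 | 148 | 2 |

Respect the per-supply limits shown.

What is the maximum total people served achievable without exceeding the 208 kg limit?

Ranking by ratio (people served/kg): medical dressings 9.64, rice sacks 8.14, plastic sheeting 7.79, water purification tabs 7.38.
A density-first pass picks 2×medical dressings + hygiene kits + 2×rice sacks + 2×plastic sheeting — 1803 at 208 kg.
Dropping hygiene kits and plastic sheeting frees 27 kg; slotting in 2×tarpaulins (26 kg) lifts the total to 1814 at 207 kg.
Every other selection either busts 208 kg or exceeds an availability limit or fails to beat 1814.

1814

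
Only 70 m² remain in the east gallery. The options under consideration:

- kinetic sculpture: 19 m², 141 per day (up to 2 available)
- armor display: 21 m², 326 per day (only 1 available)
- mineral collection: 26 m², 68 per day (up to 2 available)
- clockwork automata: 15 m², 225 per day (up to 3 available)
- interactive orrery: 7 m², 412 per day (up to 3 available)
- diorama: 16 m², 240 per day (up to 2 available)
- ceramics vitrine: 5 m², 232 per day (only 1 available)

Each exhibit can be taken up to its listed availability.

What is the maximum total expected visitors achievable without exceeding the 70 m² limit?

2034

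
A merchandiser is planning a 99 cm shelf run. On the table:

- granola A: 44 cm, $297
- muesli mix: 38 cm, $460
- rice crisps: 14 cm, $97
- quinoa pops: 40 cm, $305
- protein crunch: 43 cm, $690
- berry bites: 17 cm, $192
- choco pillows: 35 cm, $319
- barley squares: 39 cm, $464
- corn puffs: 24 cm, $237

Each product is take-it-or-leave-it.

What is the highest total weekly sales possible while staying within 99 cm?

1346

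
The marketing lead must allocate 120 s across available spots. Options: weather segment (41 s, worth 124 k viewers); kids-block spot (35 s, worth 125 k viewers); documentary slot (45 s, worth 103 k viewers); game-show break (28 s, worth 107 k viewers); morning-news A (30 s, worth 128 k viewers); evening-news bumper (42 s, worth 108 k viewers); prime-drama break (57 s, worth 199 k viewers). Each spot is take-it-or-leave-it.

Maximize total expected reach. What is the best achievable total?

A density-first pass picks kids-block spot + game-show break + morning-news A — 360 at 93 s.
The 35 s tied up in kids-block spot is better spent on prime-drama break — total rises to 434 (115 s).
Next best is kids-block spot + game-show break + prime-drama break at 431 (120 s) — short by 3.

434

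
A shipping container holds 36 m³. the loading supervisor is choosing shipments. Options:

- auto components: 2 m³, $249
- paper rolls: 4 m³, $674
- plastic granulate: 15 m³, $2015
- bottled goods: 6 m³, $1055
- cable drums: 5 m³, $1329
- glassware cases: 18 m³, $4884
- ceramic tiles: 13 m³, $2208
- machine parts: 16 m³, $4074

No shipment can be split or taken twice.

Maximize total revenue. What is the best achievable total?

9207

Taking the top-ratio shipments first gives auto components + paper rolls + bottled goods + cable drums + glassware cases for 8191 (35 m³).
Replace paper rolls and bottled goods and cable drums with machine parts: the trade gains 1016 net, giving 9207 at 36 m³.
Runner-up glassware cases + machine parts tops out at 8958.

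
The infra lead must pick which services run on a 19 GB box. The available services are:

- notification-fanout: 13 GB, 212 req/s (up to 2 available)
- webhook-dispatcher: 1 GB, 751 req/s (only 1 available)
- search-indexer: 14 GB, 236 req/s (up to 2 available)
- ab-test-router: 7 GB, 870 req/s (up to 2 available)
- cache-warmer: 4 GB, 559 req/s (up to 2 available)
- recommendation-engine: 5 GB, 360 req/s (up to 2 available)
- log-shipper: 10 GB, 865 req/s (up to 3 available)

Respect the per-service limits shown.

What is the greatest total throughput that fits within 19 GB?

Greedy by ratio would take webhook-dispatcher + ab-test-router + 2×cache-warmer: 16 GB used, total 2739.
Replace cache-warmer with ab-test-router: the trade gains 311 net, giving 3050 at 19 GB.
No other feasible combination exceeds 3050.

3050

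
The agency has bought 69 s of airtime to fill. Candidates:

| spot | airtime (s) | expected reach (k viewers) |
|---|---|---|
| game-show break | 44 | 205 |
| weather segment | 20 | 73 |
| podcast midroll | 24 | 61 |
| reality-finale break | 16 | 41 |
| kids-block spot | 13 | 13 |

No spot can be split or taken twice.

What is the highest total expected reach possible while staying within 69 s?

278

Ranking by ratio (expected reach/s): game-show break 4.66, weather segment 3.65, reality-finale break 2.56.
Best packing: game-show break + weather segment — 64 s, 278 total.
Runner-up game-show break + podcast midroll tops out at 266.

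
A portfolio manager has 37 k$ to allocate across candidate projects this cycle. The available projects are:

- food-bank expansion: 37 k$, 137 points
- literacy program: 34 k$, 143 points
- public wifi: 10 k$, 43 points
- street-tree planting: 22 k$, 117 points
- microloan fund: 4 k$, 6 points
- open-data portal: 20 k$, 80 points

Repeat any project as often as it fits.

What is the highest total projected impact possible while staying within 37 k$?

166

Taking public wifi + street-tree planting + microloan fund: 36 k$ used, 166 in projected impact.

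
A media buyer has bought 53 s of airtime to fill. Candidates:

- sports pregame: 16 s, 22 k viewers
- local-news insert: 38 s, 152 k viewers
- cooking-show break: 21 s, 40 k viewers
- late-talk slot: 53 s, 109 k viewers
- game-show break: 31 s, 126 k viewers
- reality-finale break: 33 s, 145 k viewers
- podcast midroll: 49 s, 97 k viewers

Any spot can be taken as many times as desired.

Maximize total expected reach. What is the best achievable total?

Ranking by ratio (expected reach/s): reality-finale break 4.39, game-show break 4.06, local-news insert 4.00.
Best packing: sports pregame + reality-finale break — 49 s, 167 total.
Nothing else within 53 s beats 167.

167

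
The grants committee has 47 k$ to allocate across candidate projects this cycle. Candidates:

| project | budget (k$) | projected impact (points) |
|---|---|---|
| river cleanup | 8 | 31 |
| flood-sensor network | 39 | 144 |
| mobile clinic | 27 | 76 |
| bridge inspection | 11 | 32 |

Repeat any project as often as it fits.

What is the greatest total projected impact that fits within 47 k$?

By projected impact per k$: river cleanup 3.88, flood-sensor network 3.69, bridge inspection 2.91, mobile clinic 2.81 lead.
Taking the top-ratio projects first gives 5×river cleanup for 155 (40 k$).
Dropping 4×river cleanup frees 32 k$; slotting in flood-sensor network (39 k$) lifts the total to 175 at 47 k$.
Nothing else within 47 k$ beats 175.

175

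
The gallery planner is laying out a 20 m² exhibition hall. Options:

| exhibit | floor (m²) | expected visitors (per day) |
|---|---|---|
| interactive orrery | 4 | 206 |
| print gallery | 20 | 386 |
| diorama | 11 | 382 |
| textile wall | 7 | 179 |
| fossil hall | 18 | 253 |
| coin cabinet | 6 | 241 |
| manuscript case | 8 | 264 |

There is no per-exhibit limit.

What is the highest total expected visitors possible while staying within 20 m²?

1030

Best packing: 5×interactive orrery — 20 m², 1030 total.
Every other selection either busts 20 m² or fails to beat 1030.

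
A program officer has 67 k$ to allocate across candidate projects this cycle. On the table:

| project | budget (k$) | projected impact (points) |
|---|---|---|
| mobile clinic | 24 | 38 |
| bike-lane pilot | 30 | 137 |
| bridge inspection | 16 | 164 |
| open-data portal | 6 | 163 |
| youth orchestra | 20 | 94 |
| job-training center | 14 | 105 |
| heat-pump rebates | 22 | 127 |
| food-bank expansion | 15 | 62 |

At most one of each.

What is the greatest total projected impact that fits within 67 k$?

569

By projected impact per k$: open-data portal 27.17, bridge inspection 10.25, job-training center 7.50, heat-pump rebates 5.77 lead.
Filling by ratio: bridge inspection + open-data portal + job-training center + heat-pump rebates for 559, with 9 k$ left unused.
Dropping heat-pump rebates frees 22 k$; slotting in bike-lane pilot (30 k$) lifts the total to 569 at 66 k$.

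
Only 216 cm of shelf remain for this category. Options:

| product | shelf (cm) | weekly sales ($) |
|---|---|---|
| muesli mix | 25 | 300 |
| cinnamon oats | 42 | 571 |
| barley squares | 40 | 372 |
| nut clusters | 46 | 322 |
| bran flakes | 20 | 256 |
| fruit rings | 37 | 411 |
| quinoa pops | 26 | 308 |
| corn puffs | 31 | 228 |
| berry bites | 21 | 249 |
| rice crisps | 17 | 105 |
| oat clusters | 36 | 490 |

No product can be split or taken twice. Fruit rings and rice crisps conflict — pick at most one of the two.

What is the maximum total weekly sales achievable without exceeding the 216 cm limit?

Ranking by ratio (weekly sales/cm): oat clusters 13.61, cinnamon oats 13.60, bran flakes 12.80.
The ratio ordering already packs tightly: muesli mix + cinnamon oats + bran flakes + fruit rings + quinoa pops + berry bites + oat clusters, 207 cm, 2585.
Every other selection either busts 216 cm or breaks a pairing rule or fails to beat 2585.

2585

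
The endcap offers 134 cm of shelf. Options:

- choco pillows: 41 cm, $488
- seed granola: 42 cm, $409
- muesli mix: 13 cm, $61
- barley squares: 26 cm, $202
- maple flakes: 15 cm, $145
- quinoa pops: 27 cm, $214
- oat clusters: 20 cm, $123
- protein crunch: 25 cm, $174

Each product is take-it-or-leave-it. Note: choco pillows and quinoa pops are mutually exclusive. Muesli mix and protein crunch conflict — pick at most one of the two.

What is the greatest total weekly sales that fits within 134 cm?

Choco pillows + seed granola + barley squares + protein crunch uses 134 of the 134 cm and totals 1273.
Nothing else feasible within 134 cm beats 1273.

1273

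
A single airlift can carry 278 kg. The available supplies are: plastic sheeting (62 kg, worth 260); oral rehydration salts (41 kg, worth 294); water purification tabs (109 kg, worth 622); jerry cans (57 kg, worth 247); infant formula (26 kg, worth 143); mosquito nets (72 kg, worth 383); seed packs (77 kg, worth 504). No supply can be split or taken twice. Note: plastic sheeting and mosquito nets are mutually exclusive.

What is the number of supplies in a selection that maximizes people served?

The maximum people served within 278 kg is 1571.
oral rehydration salts + jerry cans + infant formula + mosquito nets + seed packs hits 1571 at 273 kg.
Every optimal selection uses 5 supplies.

5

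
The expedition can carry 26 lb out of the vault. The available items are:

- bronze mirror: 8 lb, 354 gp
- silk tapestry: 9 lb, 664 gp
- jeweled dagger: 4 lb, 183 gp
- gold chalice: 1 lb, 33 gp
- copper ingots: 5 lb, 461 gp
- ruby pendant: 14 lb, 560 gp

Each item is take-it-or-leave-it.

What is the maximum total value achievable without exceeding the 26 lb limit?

1662

Best packing: bronze mirror + silk tapestry + jeweled dagger + copper ingots — 26 lb, 1662 total.
The closest alternative, bronze mirror + silk tapestry + gold chalice + copper ingots, reaches only 1512.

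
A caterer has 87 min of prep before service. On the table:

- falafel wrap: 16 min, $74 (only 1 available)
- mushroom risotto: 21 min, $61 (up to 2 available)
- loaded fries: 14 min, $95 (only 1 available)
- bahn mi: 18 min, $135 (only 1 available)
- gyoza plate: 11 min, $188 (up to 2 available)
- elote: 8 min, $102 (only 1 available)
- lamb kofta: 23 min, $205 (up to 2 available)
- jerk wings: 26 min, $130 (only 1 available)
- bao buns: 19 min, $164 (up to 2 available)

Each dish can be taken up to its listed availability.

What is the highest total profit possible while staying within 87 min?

950

Taking the top-ratio dishes first gives 2×gyoza plate + elote + 2×lamb kofta for 888 (76 min).
The 8 min tied up in elote is better spent on bao buns — total rises to 950 (87 min).
That's the maximum — no swap from here does better than 950.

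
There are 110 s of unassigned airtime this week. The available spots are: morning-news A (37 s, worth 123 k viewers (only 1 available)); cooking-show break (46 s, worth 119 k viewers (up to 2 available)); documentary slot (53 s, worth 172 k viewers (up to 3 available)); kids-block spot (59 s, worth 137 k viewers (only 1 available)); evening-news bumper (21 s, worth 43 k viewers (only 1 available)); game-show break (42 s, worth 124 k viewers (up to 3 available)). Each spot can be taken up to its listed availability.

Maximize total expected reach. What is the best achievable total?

The ratio heuristic lands on morning-news A + documentary slot (295) but leaves 20 s idle.
The 37 s tied up in morning-news A is better spent on documentary slot — total rises to 344 (106 s).

344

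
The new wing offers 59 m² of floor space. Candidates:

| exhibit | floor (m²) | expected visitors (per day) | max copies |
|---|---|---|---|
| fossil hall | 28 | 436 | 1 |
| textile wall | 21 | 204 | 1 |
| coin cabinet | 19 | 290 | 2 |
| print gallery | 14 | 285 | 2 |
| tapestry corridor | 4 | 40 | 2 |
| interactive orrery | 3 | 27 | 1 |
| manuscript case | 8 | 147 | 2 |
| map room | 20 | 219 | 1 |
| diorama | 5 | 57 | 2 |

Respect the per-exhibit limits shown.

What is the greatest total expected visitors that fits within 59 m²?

A density-first pass picks 2×print gallery + tapestry corridor + 2×manuscript case + 2×diorama — 1018 at 58 m².
The 18 m² tied up in manuscript case and 2×diorama is better spent on coin cabinet — total rises to 1047 (59 m²).
Nothing else within 59 m² beats 1047.

1047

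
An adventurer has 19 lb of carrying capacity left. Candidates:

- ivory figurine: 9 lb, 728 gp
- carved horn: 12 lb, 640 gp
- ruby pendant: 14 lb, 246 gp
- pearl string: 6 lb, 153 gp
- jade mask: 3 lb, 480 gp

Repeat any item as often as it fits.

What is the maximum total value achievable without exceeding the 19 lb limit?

2880

6×jade mask uses 18 of the 19 lb and totals 2880.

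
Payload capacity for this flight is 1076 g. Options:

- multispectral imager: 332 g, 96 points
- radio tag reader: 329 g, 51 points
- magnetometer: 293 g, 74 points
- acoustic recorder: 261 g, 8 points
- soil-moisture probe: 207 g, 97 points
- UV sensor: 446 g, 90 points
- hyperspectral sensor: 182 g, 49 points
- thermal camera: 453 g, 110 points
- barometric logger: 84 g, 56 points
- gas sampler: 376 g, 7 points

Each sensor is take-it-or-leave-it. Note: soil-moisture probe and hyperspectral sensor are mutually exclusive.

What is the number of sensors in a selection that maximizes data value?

Best achievable data value is 359.
multispectral imager + soil-moisture probe + thermal camera + barometric logger hits 359 at 1076 g.
Any selection reaching 359 contains exactly 4 sensors.

4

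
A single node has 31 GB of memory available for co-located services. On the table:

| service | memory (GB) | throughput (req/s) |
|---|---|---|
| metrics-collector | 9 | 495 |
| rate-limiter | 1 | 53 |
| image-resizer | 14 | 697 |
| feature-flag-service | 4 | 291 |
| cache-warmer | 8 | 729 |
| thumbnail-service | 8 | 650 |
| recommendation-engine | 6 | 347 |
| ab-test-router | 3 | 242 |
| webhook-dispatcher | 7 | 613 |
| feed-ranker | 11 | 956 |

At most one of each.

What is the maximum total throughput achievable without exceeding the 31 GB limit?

2642

Ranking by ratio (throughput/GB): cache-warmer 91.12, webhook-dispatcher 87.57, feed-ranker 86.91.
The ratio heuristic lands on rate-limiter + cache-warmer + ab-test-router + webhook-dispatcher + feed-ranker (2593) but leaves 1 GB idle.
Replace ab-test-router with feature-flag-service: the trade gains 49 net, giving 2642 at 31 GB.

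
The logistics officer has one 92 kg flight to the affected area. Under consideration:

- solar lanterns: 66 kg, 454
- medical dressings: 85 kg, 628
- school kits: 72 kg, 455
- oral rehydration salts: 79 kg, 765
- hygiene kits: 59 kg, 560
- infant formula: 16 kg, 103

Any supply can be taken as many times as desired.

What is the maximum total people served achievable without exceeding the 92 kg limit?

A density-first pass picks oral rehydration salts — 765 at 79 kg.
Replace oral rehydration salts with hygiene kits + 2×infant formula: the trade gains 1 net, giving 766 at 91 kg.
Every other selection either busts 92 kg or fails to beat 766.

766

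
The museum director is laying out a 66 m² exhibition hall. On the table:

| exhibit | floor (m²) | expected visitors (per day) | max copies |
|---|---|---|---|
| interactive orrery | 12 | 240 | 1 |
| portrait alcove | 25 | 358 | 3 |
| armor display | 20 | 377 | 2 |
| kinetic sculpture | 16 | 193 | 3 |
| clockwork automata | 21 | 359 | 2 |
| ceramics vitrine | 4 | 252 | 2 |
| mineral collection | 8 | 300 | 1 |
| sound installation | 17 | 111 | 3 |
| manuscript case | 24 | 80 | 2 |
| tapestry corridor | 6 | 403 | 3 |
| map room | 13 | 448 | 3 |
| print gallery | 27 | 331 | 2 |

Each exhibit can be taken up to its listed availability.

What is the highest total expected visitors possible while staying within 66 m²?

3057

A density-first pass picks 2×ceramics vitrine + mineral collection + 3×tapestry corridor + 2×map room — 2909 at 60 m².
Replace mineral collection with map room: the trade gains 148 net, giving 3057 at 65 m².
Nothing else within 66 m² beats 3057.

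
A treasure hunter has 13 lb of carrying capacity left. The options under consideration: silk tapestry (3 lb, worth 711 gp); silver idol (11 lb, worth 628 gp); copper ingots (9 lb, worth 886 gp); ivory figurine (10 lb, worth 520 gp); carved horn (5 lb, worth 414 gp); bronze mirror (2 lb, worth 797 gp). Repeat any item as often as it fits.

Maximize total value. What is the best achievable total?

4782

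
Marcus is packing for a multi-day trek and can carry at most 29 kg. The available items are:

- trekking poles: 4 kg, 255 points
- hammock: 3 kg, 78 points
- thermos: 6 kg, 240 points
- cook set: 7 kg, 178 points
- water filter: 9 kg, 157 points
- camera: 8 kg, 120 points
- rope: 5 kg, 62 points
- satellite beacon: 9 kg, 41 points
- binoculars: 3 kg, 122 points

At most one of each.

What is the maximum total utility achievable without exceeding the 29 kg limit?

Filling by ratio: trekking poles + hammock + thermos + cook set + rope + binoculars for 935, with 1 kg left unused.
The 8 kg tied up in hammock and rope is better spent on water filter — total rises to 952 (29 kg).
No other feasible combination exceeds 952.

952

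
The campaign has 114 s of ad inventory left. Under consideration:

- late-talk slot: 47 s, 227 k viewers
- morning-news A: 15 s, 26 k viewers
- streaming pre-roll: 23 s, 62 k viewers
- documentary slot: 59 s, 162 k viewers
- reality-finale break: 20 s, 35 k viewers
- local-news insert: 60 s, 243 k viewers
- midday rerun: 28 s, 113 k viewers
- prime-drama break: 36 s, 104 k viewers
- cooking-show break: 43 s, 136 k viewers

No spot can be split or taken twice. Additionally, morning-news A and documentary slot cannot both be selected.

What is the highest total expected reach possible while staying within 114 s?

Taking late-talk slot + local-news insert: 107 s used, 470 in expected reach.
The closest alternative, late-talk slot + midday rerun + prime-drama break, reaches only 444.

470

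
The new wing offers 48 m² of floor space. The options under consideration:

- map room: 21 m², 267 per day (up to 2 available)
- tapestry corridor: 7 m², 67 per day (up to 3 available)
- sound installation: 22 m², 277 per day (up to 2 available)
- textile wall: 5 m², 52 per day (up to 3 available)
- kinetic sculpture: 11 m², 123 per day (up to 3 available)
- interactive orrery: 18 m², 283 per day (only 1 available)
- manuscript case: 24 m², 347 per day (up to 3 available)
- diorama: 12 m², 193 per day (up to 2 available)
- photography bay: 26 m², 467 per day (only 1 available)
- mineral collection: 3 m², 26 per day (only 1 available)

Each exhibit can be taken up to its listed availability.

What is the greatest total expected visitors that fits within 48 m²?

776

By expected visitors per m²: photography bay 17.96, diorama 16.08, interactive orrery 15.72, manuscript case 14.46 lead.
Greedy by ratio would take 2×textile wall + diorama + photography bay: 48 m² used, total 764.
Dropping 2×textile wall and diorama frees 22 m²; slotting in interactive orrery + mineral collection (21 m²) lifts the total to 776 at 47 m².
No other feasible combination exceeds 776.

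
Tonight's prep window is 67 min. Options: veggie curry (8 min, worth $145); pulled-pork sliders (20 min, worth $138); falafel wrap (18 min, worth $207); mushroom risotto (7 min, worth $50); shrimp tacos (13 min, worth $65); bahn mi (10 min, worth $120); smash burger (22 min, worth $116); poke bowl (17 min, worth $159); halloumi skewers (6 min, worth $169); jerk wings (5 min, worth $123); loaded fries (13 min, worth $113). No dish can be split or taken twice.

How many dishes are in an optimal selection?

7

Optimal total is 927.
One optimal bundle: veggie curry + falafel wrap + mushroom risotto + bahn mi + halloumi skewers + jerk wings + loaded fries (67 min).
Any selection reaching 927 contains exactly 7 dishes.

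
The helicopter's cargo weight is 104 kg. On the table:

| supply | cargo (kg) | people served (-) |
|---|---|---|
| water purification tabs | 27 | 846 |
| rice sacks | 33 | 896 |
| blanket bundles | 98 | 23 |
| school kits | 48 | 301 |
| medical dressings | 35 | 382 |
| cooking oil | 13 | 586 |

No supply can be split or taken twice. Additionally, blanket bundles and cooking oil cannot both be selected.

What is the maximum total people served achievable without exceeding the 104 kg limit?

2328

Best packing: water purification tabs + rice sacks + cooking oil — 73 kg, 2328 total.
The closest alternative, water purification tabs + rice sacks + medical dressings, reaches only 2124.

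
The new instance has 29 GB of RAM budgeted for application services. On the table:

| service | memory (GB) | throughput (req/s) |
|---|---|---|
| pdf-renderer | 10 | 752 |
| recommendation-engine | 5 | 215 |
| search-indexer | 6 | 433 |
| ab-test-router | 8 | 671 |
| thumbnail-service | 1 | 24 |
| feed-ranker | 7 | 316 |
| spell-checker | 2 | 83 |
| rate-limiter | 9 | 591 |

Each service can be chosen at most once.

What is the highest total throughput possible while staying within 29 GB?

2097

Greedy by ratio would take pdf-renderer + recommendation-engine + search-indexer + ab-test-router: 29 GB used, total 2071.
Replace recommendation-engine and search-indexer with spell-checker + rate-limiter: the trade gains 26 net, giving 2097 at 29 GB.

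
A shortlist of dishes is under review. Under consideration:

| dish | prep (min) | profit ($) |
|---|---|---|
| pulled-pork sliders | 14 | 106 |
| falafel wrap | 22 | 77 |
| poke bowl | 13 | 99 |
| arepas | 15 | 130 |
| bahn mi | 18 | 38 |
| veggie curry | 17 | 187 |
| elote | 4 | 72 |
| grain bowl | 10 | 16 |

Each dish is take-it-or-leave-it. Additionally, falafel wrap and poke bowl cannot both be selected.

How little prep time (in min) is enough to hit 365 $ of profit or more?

35

Look for the lowest-prep combination reaching 365.
pulled-pork sliders + veggie curry + elote: 365 profit at 35 min.
No combination under 35 min hits 365.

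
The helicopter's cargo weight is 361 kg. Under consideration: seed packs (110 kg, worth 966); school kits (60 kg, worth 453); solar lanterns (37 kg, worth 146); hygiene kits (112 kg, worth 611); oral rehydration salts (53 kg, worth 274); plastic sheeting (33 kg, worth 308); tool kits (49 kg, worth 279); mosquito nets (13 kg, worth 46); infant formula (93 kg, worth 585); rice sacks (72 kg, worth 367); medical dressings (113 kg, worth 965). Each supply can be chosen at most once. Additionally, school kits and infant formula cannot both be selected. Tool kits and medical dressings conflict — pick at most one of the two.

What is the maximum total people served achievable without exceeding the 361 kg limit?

Seed packs + school kits + solar lanterns + plastic sheeting + medical dressings uses 353 of the 361 kg and totals 2838.
The closest alternative, seed packs + plastic sheeting + infant formula + medical dressings, reaches only 2824.

2838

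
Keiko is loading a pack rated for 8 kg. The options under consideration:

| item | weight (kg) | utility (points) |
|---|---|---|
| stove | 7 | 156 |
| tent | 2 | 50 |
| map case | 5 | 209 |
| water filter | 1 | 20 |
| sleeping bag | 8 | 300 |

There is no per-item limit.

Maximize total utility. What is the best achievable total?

300

Density check — map case 41.80, sleeping bag 37.50, tent 25.00 are the best per kg.
Greedy by ratio would take tent + map case + water filter: 8 kg used, total 279.
Replace tent and map case and water filter with sleeping bag: the trade gains 21 net, giving 300 at 8 kg.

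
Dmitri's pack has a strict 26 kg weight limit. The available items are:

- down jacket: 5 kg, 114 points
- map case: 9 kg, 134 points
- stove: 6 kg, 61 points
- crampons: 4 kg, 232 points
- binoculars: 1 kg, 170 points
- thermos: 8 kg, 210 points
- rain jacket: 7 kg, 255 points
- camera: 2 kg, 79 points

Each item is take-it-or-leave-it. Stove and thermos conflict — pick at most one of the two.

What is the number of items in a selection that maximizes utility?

5

The maximum utility within 26 kg is 981.
down jacket + crampons + binoculars + thermos + rain jacket hits 981 at 25 kg.
Every optimal selection uses 5 items.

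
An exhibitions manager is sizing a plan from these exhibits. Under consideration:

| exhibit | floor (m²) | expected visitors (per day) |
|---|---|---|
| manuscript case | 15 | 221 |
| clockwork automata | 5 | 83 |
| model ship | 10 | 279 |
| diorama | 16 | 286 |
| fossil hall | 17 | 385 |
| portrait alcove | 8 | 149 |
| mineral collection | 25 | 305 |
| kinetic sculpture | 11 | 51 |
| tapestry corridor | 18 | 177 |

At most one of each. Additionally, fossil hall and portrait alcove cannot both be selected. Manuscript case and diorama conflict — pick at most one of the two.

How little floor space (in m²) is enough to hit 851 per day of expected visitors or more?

42

Look for the lowest-floor combination reaching 851.
manuscript case + model ship + fossil hall reaches 885 using 42 m².
No combination under 42 m² hits 851.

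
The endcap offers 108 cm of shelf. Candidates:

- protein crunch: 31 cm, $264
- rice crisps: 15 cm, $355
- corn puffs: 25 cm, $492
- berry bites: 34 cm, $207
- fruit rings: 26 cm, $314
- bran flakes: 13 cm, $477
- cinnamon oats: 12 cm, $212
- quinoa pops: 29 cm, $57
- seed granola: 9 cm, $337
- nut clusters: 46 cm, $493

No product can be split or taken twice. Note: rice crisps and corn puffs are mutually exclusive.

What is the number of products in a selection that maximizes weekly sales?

Best achievable weekly sales is 2011.
corn puffs + bran flakes + cinnamon oats + seed granola + nut clusters hits 2011 at 105 cm.
Every optimal selection uses 5 products.

5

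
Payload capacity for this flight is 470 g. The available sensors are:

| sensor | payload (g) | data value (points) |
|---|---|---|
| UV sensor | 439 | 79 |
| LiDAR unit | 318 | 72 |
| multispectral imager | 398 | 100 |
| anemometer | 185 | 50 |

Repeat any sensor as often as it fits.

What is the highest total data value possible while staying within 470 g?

100

Taking multispectral imager: 398 g used, 100 in data value.
Every other selection either busts 470 g or fails to beat 100.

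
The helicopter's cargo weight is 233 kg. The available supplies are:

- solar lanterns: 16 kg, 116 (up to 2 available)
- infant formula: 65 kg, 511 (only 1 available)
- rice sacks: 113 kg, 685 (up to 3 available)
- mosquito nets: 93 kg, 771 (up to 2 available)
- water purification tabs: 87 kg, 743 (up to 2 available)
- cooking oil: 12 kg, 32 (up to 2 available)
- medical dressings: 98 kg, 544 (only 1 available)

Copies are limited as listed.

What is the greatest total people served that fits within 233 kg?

1806

Greedy by ratio would take 2×solar lanterns + 2×water purification tabs + 2×cooking oil: 230 kg used, total 1782.
Replace 2×water purification tabs and cooking oil with 2×mosquito nets: the trade gains 24 net, giving 1806 at 230 kg.
Nothing else within 233 kg beats 1806.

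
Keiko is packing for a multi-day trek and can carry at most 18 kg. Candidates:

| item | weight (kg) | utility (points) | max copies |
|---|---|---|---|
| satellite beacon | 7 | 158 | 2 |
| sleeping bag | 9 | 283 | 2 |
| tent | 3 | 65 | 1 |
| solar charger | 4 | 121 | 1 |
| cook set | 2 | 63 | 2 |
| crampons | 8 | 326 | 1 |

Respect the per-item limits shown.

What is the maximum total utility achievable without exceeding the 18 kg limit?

609

Taking the top-ratio items first gives solar charger + 2×cook set + crampons for 573 (16 kg).
The 8 kg tied up in solar charger and 2×cook set is better spent on sleeping bag — total rises to 609 (17 kg).
Nothing else within 18 kg beats 609.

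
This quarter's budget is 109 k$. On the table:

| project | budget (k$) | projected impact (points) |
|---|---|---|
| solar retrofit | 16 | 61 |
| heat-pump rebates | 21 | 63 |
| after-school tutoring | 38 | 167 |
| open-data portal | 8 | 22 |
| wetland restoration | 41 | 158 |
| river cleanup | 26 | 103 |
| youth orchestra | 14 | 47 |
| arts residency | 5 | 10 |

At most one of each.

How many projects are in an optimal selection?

The maximum projected impact within 109 k$ is 433.
For example solar retrofit + after-school tutoring + wetland restoration + youth orchestra achieves it, using 109 k$.
Every optimal selection uses 4 projects.

4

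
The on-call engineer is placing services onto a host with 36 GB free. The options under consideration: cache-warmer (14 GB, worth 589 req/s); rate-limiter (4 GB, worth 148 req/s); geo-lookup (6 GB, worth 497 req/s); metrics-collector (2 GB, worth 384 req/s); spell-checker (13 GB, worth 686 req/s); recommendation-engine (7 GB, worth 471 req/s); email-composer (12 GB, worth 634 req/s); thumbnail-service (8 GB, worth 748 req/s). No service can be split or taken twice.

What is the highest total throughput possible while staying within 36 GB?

2786

By throughput per GB: metrics-collector 192.00, thumbnail-service 93.50, geo-lookup 82.83 lead.
The ratio heuristic lands on geo-lookup + metrics-collector + recommendation-engine + email-composer + thumbnail-service (2734) but leaves 1 GB idle.
Replace email-composer with spell-checker: the trade gains 52 net, giving 2786 at 36 GB.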